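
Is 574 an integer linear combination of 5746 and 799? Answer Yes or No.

gcd(5746, 799): 5746 = 7·799 + 153; 799 = 5·153 + 34; 153 = 4·34 + 17; 34 = 2·17 + 0 → 17
17 does not divide 574, so a solution does not exist.

No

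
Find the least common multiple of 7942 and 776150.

8537650

gcd first: 776150 = 97·7942 + 5776; 7942 = 1·5776 + 2166; 5776 = 2·2166 + 1444; 2166 = 1·1444 + 722; 1444 = 2·722 + 0 → gcd = 722
lcm = 7942·776150/gcd = 6164183300/722 = 8537650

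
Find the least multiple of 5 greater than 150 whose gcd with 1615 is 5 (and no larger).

Multiples of 5 above 150: 5·31, 5·32, … . Need the cofactor coprime to 1615/5 = 323.
Checking s = 31, 32, … the first with gcd(s, 323) = 1 is s = 31, giving 155.

155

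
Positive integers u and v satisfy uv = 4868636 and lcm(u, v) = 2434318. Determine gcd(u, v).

gcd·lcm = product, so gcd = 4868636/2434318 = 2.

2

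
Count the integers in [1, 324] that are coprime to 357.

174

357 = 3·7·17. Inclusion–exclusion on these primes:
324 − ⌊324/3⌋ − ⌊324/7⌋ − ⌊324/17⌋ + ⌊324/21⌋ + ⌊324/51⌋ + ⌊324/119⌋ − ⌊324/357⌋ = 174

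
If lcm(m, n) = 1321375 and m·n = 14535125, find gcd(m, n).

11

From gcd × lcm = mn: gcd = 14535125 / 1321375 = 11.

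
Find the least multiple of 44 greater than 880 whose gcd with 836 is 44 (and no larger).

836 = 44·19. Any m with gcd(m, 836) = 44 is a multiple of 44, say 44s, with s coprime to 19.
Need s > 880/44, so s ≥ 21. First s ≥ 21 with gcd(s, 19) = 1 is s = 21. Thus m = 44·21 = 924.

924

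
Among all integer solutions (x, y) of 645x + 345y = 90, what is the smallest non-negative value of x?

21

Euclid: 645 = 1·345 + 300; 345 = 1·300 + 45; 300 = 6·45 + 30; 45 = 1·30 + 15; 30 = 2·15 + 0 → gcd = 15; 90 = 15·6.
Back-substitution yields 645·(-8) + 345·(15) = 15, so one solution is x = -8·6 = -48, y = 15·6 = 90.
Solutions in x differ by 345/15 = 23; the one in [0, 23) is -48 mod 23 = 21.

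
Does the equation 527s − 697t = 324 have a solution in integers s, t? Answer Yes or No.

No

gcd(527, 697): 697 = 1·527 + 170; 527 = 3·170 + 17; 170 = 10·17 + 0 → 17
17 does not divide 324, so a solution does not exist.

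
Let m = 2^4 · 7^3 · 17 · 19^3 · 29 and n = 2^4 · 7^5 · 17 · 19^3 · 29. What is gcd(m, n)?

18557600656

min exponent per shared prime: 2^4 · 7^3 · 17 · 19^3 · 29 = 18557600656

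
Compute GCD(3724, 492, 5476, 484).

4

3724 = 2² · 7² · 19; 492 = 2² · 3 · 41; 5476 = 2² · 37²; 484 = 2² · 11²
gcd takes min exponent of each prime: 2² = 4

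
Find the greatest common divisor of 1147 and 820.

Euclid: 1147 = 1·820 + 327; 820 = 2·327 + 166; 327 = 1·166 + 161; 166 = 1·161 + 5; 161 = 32·5 + 1; 5 = 5·1 + 0. Last nonzero remainder: 1.

1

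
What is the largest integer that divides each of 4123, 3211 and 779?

4123 = 7 · 19 · 31; 3211 = 13² · 19; 779 = 19 · 41
gcd takes min exponent of each prime: 19 = 19

19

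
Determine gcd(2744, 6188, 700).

28

2744 = 2³ · 7³; 6188 = 2² · 7 · 13 · 17; 700 = 2² · 5² · 7
gcd takes min exponent of each prime: 2² · 7 = 28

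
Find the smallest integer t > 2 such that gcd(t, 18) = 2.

4

18 = 2·9. Any t with gcd(t, 18) = 2 is a multiple of 2, say 2s, with s coprime to 9.
Need s > 2/2, so s ≥ 2. First s ≥ 2 with gcd(s, 9) = 1 is s = 2. Thus t = 2·2 = 4.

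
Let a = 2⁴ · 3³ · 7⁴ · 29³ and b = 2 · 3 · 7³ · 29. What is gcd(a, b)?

59682

min exponent per shared prime: 2 · 3 · 7³ · 29 = 59682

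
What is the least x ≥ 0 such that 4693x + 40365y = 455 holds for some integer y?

Reduce mod 40365: 4693x ≡ 455 (mod 40365). With g = gcd(4693, 40365) = 13 dividing 455, divide through: 361x ≡ 35 (mod 3105).
Since gcd(361, 3105) = 1, x ≡ 35·(361)⁻¹ ≡ 800 (mod 3105). Smallest non-negative: 800.

800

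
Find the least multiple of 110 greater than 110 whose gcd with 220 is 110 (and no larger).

330

Multiples of 110 above 110: 110·2, 110·3, … . Need the cofactor coprime to 220/110 = 2.
Checking s = 2, 3, … the first with gcd(s, 2) = 1 is s = 3, giving 330.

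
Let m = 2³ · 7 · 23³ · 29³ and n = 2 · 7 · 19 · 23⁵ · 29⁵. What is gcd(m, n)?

min exponent per shared prime: 2 · 7 · 23³ · 29³ = 4154373482

4154373482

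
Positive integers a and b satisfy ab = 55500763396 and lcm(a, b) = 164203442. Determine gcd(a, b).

gcd·lcm = product, so gcd = 55500763396/164203442 = 338.

338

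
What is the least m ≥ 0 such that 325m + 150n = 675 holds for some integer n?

3

gcd(325, 150) = 25 (Euclid: 325 = 2·150 + 25; 150 = 6·25 + 0), and 25 | 675.
Extended Euclid: 325·(1) + 150·(-2) = 25. Scale by 27: m₀ = 27.
General solution m = m₀ + 6t; reducing mod 6 gives m = 3 (and n = -2).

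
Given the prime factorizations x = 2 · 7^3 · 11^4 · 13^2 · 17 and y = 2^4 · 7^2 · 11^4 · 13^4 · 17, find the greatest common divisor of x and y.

4122232114

min exponent per shared prime: 2 · 7^2 · 11^4 · 13^2 · 17 = 4122232114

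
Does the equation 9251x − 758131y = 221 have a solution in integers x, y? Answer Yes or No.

No

gcd(9251, 758131): 758131 = 81·9251 + 8800; 9251 = 1·8800 + 451; 8800 = 19·451 + 231; 451 = 1·231 + 220; 231 = 1·220 + 11; 220 = 20·11 + 0 → 11
11 does not divide 221, so a solution does not exist.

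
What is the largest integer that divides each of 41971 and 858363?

Euclid: 858363 = 20·41971 + 18943; 41971 = 2·18943 + 4085; 18943 = 4·4085 + 2603; 4085 = 1·2603 + 1482; 2603 = 1·1482 + 1121; 1482 = 1·1121 + 361; 1121 = 3·361 + 38; 361 = 9·38 + 19; 38 = 2·19 + 0. Last nonzero remainder: 19.

19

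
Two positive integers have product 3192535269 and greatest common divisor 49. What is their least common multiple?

gcd·lcm = product, so lcm = 3192535269/49 = 65153781.

65153781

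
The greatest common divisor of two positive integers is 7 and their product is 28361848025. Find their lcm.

gcd·lcm = product, so lcm = 28361848025/7 = 4051692575.

4051692575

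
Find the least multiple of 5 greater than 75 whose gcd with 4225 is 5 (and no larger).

Multiples of 5 above 75: 5·16, 5·17, … . Need the cofactor coprime to 4225/5 = 845.
Checking s = 16, 17, … the first with gcd(s, 845) = 1 is s = 16, giving 80.

80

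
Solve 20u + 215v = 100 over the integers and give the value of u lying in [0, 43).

5

gcd(20, 215) = 5 (Euclid: 215 = 10·20 + 15; 20 = 1·15 + 5; 15 = 3·5 + 0), and 5 | 100.
Extended Euclid: 20·(11) + 215·(-1) = 5. Scale by 20: u₀ = 220.
General solution u = u₀ + 43t; reducing mod 43 gives u = 5 (and v = 0).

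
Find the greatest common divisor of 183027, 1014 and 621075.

183027 = 3 · 13² · 19²; 1014 = 2 · 3 · 13²; 621075 = 3 · 5² · 7² · 13²
gcd takes min exponent of each prime: 3 · 13² = 507

507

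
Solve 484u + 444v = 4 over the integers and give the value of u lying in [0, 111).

100

gcd(484, 444) = 4 (Euclid: 484 = 1·444 + 40; 444 = 11·40 + 4; 40 = 10·4 + 0), and 4 | 4.
Extended Euclid: 484·(-11) + 444·(12) = 4. Scale by 1: u₀ = -11.
General solution u = u₀ + 111t; reducing mod 111 gives u = 100 (and v = -109).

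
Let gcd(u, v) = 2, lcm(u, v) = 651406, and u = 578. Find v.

2254

Using uv = gcd(u,v)·lcm(u,v) = 2·651406 = 1302812, we get v = 1302812/578 = 2254.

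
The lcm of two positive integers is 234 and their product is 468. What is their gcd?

gcd·lcm = product, so gcd = 468/234 = 2.

2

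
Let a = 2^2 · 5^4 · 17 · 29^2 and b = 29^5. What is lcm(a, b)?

871723832500

max exponent per prime: 2^2 · 5^4 · 17 · 29^5 = 871723832500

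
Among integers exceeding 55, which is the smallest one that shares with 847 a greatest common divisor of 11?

847 = 11·77. Any k with gcd(k, 847) = 11 is a multiple of 11, say 11s, with s coprime to 77.
Need s > 55/11, so s ≥ 6. First s ≥ 6 with gcd(s, 77) = 1 is s = 6. Thus k = 11·6 = 66.

66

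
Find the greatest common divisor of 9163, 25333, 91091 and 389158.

539

gcd(9163, 25333): 25333 = 2·9163 + 7007; 9163 = 1·7007 + 2156; 7007 = 3·2156 + 539; 2156 = 4·539 + 0 → 539
gcd(539, 91091): 91091 = 169·539 + 0 → 539
gcd(539, 389158): 389158 = 722·539 + 0 → 539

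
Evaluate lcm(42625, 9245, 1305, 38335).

lcm(42625, 9245) = 42625·9245/gcd = 394068125/5 = 78813625
lcm(78813625, 1305) = 78813625·1305/gcd = 102851780625/5 = 20570356125
lcm(20570356125, 38335) = 20570356125·38335/gcd = 788564602051875/55 = 14337538219125

14337538219125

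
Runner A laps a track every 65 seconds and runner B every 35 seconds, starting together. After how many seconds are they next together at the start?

455

gcd first: 65 = 1·35 + 30; 35 = 1·30 + 5; 30 = 6·5 + 0 → gcd = 5
lcm = 65·35/gcd = 2275/5 = 455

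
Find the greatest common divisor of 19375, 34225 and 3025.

25

19375 = 5⁴ · 31; 34225 = 5² · 37²; 3025 = 5² · 11²
gcd takes min exponent of each prime: 5² = 25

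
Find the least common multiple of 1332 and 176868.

1332 = 2² · 3² · 37; 176868 = 2² · 3² · 17³
max exponents: 2² · 3² · 17³ · 37 = 6544116

6544116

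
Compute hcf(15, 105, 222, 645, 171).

gcd(15, 105): 105 = 7·15 + 0 → 15
gcd(15, 222): 222 = 14·15 + 12; 15 = 1·12 + 3; 12 = 4·3 + 0 → 3
gcd(3, 645): 645 = 215·3 + 0 → 3
gcd(3, 171): 171 = 57·3 + 0 → 3

3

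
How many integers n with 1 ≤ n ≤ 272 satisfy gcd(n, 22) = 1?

124

Prime factors of 22: 2, 11. Count integers ≤ 272 divisible by none of them.
By inclusion–exclusion: 272 − ⌊272/2⌋ − ⌊272/11⌋ + ⌊272/22⌋ = 124.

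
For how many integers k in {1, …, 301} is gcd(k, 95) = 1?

Prime factors of 95: 5, 19. Count integers ≤ 301 divisible by none of them.
By inclusion–exclusion: 301 − ⌊301/5⌋ − ⌊301/19⌋ + ⌊301/95⌋ = 229.

229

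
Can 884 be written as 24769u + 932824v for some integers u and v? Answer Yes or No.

Yes

By Bézout, 24769u + 932824v = 884 has integer solutions iff gcd(24769, 932824) | 884.
Euclid: 932824 = 37·24769 + 16371; 24769 = 1·16371 + 8398; 16371 = 1·8398 + 7973; 8398 = 1·7973 + 425; 7973 = 18·425 + 323; 425 = 1·323 + 102; 323 = 3·102 + 17; 102 = 6·17 + 0. gcd = 17; 884 mod 17 = 0. Yes.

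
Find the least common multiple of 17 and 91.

gcd first: 91 = 5·17 + 6; 17 = 2·6 + 5; 6 = 1·5 + 1; 5 = 5·1 + 0 → gcd = 1
lcm = 17·91/gcd = 1547/1 = 1547

1547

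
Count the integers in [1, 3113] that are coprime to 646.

646 = 2·17·19. Inclusion–exclusion on these primes:
3113 − ⌊3113/2⌋ − ⌊3113/17⌋ − ⌊3113/19⌋ + ⌊3113/34⌋ + ⌊3113/38⌋ + ⌊3113/323⌋ − ⌊3113/646⌋ = 1388

1388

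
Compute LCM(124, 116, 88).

79112

124 = 2² · 31; 116 = 2² · 29; 88 = 2³ · 11
lcm takes max exponent of each prime: 2³ · 11 · 29 · 31 = 79112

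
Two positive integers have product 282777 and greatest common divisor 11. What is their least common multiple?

For any two positive integers, gcd × lcm equals their product. Hence lcm = 282777 / 11 = 25707.

25707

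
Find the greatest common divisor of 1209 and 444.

3

Euclid: 1209 = 2·444 + 321; 444 = 1·321 + 123; 321 = 2·123 + 75; 123 = 1·75 + 48; 75 = 1·48 + 27; 48 = 1·27 + 21; 27 = 1·21 + 6; 21 = 3·6 + 3; 6 = 2·3 + 0. Last nonzero remainder: 3.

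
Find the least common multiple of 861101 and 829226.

42002784578

gcd first: 861101 = 1·829226 + 31875; 829226 = 26·31875 + 476; 31875 = 66·476 + 459; 476 = 1·459 + 17; 459 = 27·17 + 0 → gcd = 17
lcm = 861101·829226/gcd = 714047337826/17 = 42002784578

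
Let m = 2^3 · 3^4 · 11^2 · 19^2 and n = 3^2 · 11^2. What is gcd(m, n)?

1089

min exponent per shared prime: 3^2 · 11^2 = 1089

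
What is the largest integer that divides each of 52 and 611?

52 = 2² · 13
611 = 13 · 47
Common: 13 = 13

13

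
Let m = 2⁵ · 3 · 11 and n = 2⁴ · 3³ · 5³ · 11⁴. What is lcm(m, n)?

1581228000

max exponent per prime: 2⁵ · 3³ · 5³ · 11⁴ = 1581228000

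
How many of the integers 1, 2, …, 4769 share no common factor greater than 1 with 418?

2053

418 = 2·11·19. Inclusion–exclusion on these primes:
4769 − ⌊4769/2⌋ − ⌊4769/11⌋ − ⌊4769/19⌋ + ⌊4769/22⌋ + ⌊4769/38⌋ + ⌊4769/209⌋ − ⌊4769/418⌋ = 2053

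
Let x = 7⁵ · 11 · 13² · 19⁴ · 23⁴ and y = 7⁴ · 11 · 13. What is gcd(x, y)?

343343

min exponent per shared prime: 7⁴ · 11 · 13 = 343343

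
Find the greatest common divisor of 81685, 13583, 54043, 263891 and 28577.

81685 = 5 · 17 · 31²; 13583 = 17² · 47; 54043 = 11 · 17³; 263891 = 17 · 19² · 43; 28577 = 17 · 41²
gcd takes min exponent of each prime: 17 = 17

17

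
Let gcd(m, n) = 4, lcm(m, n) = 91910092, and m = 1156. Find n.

Using mn = gcd(m,n)·lcm(m,n) = 4·91910092 = 367640368, we get n = 367640368/1156 = 318028.

318028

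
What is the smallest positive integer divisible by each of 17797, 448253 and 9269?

437538408541

17797 = 13 · 37²; 448253 = 13 · 29² · 41; 9269 = 13 · 23 · 31
lcm takes max exponent of each prime: 13 · 23 · 29² · 31 · 37² · 41 = 437538408541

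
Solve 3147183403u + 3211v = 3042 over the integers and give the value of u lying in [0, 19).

gcd(3147183403, 3211) = 169 (Euclid: 3147183403 = 980125·3211 + 2028; 3211 = 1·2028 + 1183; 2028 = 1·1183 + 845; 1183 = 1·845 + 338; 845 = 2·338 + 169; 338 = 2·169 + 0), and 169 | 3042.
Extended Euclid: 3147183403·(8) + 3211·(-7841005) = 169. Scale by 18: u₀ = 144.
General solution u = u₀ + 19t; reducing mod 19 gives u = 11 (and v = -10781381).

11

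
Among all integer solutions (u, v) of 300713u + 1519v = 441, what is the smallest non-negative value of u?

22

Euclid: 300713 = 197·1519 + 1470; 1519 = 1·1470 + 49; 1470 = 30·49 + 0 → gcd = 49; 441 = 49·9.
Back-substitution yields 300713·(-1) + 1519·(198) = 49, so one solution is u = -1·9 = -9, v = 198·9 = 1782.
Solutions in u differ by 1519/49 = 31; the one in [0, 31) is -9 mod 31 = 22.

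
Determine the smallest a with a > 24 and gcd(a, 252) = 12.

48

Multiples of 12 above 24: 12·3, 12·4, … . Need the cofactor coprime to 252/12 = 21.
Checking s = 3, 4, … the first with gcd(s, 21) = 1 is s = 4, giving 48.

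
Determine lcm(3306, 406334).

35351058

gcd first: 406334 = 122·3306 + 3002; 3306 = 1·3002 + 304; 3002 = 9·304 + 266; 304 = 1·266 + 38; 266 = 7·38 + 0 → gcd = 38
lcm = 3306·406334/gcd = 1343340204/38 = 35351058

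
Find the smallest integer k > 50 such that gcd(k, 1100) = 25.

1100 = 25·44. Any k with gcd(k, 1100) = 25 is a multiple of 25, say 25s, with s coprime to 44.
Need s > 50/25, so s ≥ 3. First s ≥ 3 with gcd(s, 44) = 1 is s = 3. Thus k = 25·3 = 75.

75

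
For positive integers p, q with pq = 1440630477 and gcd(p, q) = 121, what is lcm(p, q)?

11906037

For any two positive integers, gcd × lcm equals their product. Hence lcm = 1440630477 / 121 = 11906037.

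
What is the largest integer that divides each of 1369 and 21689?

1

Euclid: 21689 = 15·1369 + 1154; 1369 = 1·1154 + 215; 1154 = 5·215 + 79; 215 = 2·79 + 57; 79 = 1·57 + 22; 57 = 2·22 + 13; 22 = 1·13 + 9; 13 = 1·9 + 4; 9 = 2·4 + 1; 4 = 4·1 + 0. Last nonzero remainder: 1.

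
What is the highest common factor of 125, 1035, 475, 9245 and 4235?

125 = 5³; 1035 = 3² · 5 · 23; 475 = 5² · 19; 9245 = 5 · 43²; 4235 = 5 · 7 · 11²
gcd takes min exponent of each prime: 5 = 5

5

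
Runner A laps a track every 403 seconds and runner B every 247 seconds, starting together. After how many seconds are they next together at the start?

7657

403 = 13 · 31; 247 = 13 · 19
max exponents: 13 · 19 · 31 = 7657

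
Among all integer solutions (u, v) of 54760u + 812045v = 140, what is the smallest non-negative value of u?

Euclid: 812045 = 14·54760 + 45405; 54760 = 1·45405 + 9355; 45405 = 4·9355 + 7985; 9355 = 1·7985 + 1370; 7985 = 5·1370 + 1135; 1370 = 1·1135 + 235; 1135 = 4·235 + 195; 235 = 1·195 + 40; 195 = 4·40 + 35; 40 = 1·35 + 5; 35 = 7·5 + 0 → gcd = 5; 140 = 5·28.
Back-substitution yields 54760·(20746) + 812045·(-1399) = 5, so one solution is u = 20746·28 = 580888, v = -1399·28 = -39172.
Solutions in u differ by 812045/5 = 162409; the one in [0, 162409) is 580888 mod 162409 = 93661.

93661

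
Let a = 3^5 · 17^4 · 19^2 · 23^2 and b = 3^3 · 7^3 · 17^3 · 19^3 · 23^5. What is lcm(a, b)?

307323706296682799073

max exponent per prime: 3^5 · 7^3 · 17^4 · 19^3 · 23^5 = 307323706296682799073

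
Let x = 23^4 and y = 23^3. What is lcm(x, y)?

279841

max exponent per prime: 23^4 = 279841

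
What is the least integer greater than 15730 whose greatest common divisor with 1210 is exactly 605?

1210 = 605·2. Any t with gcd(t, 1210) = 605 is a multiple of 605, say 605s, with s coprime to 2.
Need s > 15730/605, so s ≥ 27. First s ≥ 27 with gcd(s, 2) = 1 is s = 27. Thus t = 605·27 = 16335.

16335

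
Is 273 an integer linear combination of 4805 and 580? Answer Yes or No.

No

By Bézout, 4805p − 580q = 273 has integer solutions iff gcd(4805, 580) | 273.
Euclid: 4805 = 8·580 + 165; 580 = 3·165 + 85; 165 = 1·85 + 80; 85 = 1·80 + 5; 80 = 16·5 + 0. gcd = 5; 273 mod 5 = 3. No.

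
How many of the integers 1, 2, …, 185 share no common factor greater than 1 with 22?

22 = 2·11. Inclusion–exclusion on these primes:
185 − ⌊185/2⌋ − ⌊185/11⌋ + ⌊185/22⌋ = 85

85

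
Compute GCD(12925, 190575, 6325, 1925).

275

gcd(12925, 190575): 190575 = 14·12925 + 9625; 12925 = 1·9625 + 3300; 9625 = 2·3300 + 3025; 3300 = 1·3025 + 275; 3025 = 11·275 + 0 → 275
gcd(275, 6325): 6325 = 23·275 + 0 → 275
gcd(275, 1925): 1925 = 7·275 + 0 → 275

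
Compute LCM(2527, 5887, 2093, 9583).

2527 = 7 · 19²; 5887 = 7 · 29²; 2093 = 7 · 13 · 23; 9583 = 7 · 37²
lcm takes max exponent of each prime: 7 · 13 · 19² · 23 · 29² · 37² = 869913106517

869913106517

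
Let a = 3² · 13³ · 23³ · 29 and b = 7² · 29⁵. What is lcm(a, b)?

241792120461191391

max exponent per prime: 3² · 7² · 13³ · 23³ · 29⁵ = 241792120461191391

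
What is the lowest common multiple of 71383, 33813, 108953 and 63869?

316726371

lcm(71383, 33813) = 71383·33813/gcd = 2413673379/3757 = 642447
lcm(642447, 108953) = 642447·108953/gcd = 69996527991/3757 = 18630963
lcm(18630963, 63869) = 18630963·63869/gcd = 1189940975847/3757 = 316726371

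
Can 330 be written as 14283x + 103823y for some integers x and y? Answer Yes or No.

By Bézout, 14283x + 103823y = 330 has integer solutions iff gcd(14283, 103823) | 330.
Euclid: 103823 = 7·14283 + 3842; 14283 = 3·3842 + 2757; 3842 = 1·2757 + 1085; 2757 = 2·1085 + 587; 1085 = 1·587 + 498; 587 = 1·498 + 89; 498 = 5·89 + 53; 89 = 1·53 + 36; 53 = 1·36 + 17; 36 = 2·17 + 2; 17 = 8·2 + 1; 2 = 2·1 + 0. gcd = 1; 330 mod 1 = 0. Yes.

Yes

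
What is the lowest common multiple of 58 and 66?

gcd first: 66 = 1·58 + 8; 58 = 7·8 + 2; 8 = 4·2 + 0 → gcd = 2
lcm = 58·66/gcd = 3828/2 = 1914

1914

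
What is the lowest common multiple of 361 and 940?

361 = 19²; 940 = 2² · 5 · 47
max exponents: 2² · 5 · 19² · 47 = 339340

339340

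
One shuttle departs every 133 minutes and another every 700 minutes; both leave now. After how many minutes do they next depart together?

13300

gcd first: 700 = 5·133 + 35; 133 = 3·35 + 28; 35 = 1·28 + 7; 28 = 4·7 + 0 → gcd = 7
lcm = 133·700/gcd = 93100/7 = 13300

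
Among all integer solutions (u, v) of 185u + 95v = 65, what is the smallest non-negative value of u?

gcd(185, 95) = 5 (Euclid: 185 = 1·95 + 90; 95 = 1·90 + 5; 90 = 18·5 + 0), and 5 | 65.
Extended Euclid: 185·(-1) + 95·(2) = 5. Scale by 13: u₀ = -13.
General solution u = u₀ + 19t; reducing mod 19 gives u = 6 (and v = -11).

6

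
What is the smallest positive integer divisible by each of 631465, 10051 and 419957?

631465 = 5 · 17² · 19 · 23; 10051 = 19 · 23²; 419957 = 19 · 23 · 31²
lcm takes max exponent of each prime: 5 · 17² · 19 · 23² · 31² = 13957270895

13957270895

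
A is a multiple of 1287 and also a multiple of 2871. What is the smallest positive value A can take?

37323

1287 = 3² · 11 · 13; 2871 = 3² · 11 · 29
max exponents: 3² · 11 · 13 · 29 = 37323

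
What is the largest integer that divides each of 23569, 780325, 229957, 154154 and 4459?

637

gcd(23569, 780325): 780325 = 33·23569 + 2548; 23569 = 9·2548 + 637; 2548 = 4·637 + 0 → 637
gcd(637, 229957): 229957 = 361·637 + 0 → 637
gcd(637, 154154): 154154 = 242·637 + 0 → 637
gcd(637, 4459): 4459 = 7·637 + 0 → 637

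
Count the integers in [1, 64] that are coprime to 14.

27

Prime factors of 14: 2, 7. Count integers ≤ 64 divisible by none of them.
By inclusion–exclusion: 64 − ⌊64/2⌋ − ⌊64/7⌋ + ⌊64/14⌋ = 27.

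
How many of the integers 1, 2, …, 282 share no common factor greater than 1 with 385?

177

385 = 5·7·11. Inclusion–exclusion on these primes:
282 − ⌊282/5⌋ − ⌊282/7⌋ − ⌊282/11⌋ + ⌊282/35⌋ + ⌊282/55⌋ + ⌊282/77⌋ − ⌊282/385⌋ = 177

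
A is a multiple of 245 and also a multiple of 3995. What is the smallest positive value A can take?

245 = 5 · 7²; 3995 = 5 · 17 · 47
max exponents: 5 · 7² · 17 · 47 = 195755

195755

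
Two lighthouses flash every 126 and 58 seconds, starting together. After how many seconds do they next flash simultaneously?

3654

126 = 2 · 3² · 7; 58 = 2 · 29
max exponents: 2 · 3² · 7 · 29 = 3654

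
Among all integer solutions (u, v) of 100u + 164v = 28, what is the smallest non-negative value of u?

38

Reduce mod 164: 100u ≡ 28 (mod 164). With g = gcd(100, 164) = 4 dividing 28, divide through: 25u ≡ 7 (mod 41).
Since gcd(25, 41) = 1, u ≡ 7·(25)⁻¹ ≡ 38 (mod 41). Smallest non-negative: 38.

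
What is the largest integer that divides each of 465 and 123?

465 = 3 · 5 · 31
123 = 3 · 41
Common: 3 = 3

3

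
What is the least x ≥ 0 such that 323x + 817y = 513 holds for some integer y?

Euclid: 817 = 2·323 + 171; 323 = 1·171 + 152; 171 = 1·152 + 19; 152 = 8·19 + 0 → gcd = 19; 513 = 19·27.
Back-substitution yields 323·(-5) + 817·(2) = 19, so one solution is x = -5·27 = -135, y = 2·27 = 54.
Solutions in x differ by 817/19 = 43; the one in [0, 43) is -135 mod 43 = 37.

37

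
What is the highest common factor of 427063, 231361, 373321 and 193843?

427063 = 7 · 13² · 19²; 231361 = 13² · 37²; 373321 = 13² · 47²; 193843 = 13² · 31 · 37
gcd takes min exponent of each prime: 13² = 169

169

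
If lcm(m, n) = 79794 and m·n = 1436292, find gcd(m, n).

gcd·lcm = product, so gcd = 1436292/79794 = 18.

18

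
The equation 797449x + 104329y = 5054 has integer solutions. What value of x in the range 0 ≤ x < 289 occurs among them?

gcd(797449, 104329) = 361 (Euclid: 797449 = 7·104329 + 67146; 104329 = 1·67146 + 37183; 67146 = 1·37183 + 29963; 37183 = 1·29963 + 7220; 29963 = 4·7220 + 1083; 7220 = 6·1083 + 722; 1083 = 1·722 + 361; 722 = 2·361 + 0), and 361 | 5054.
Extended Euclid: 797449·(101) + 104329·(-772) = 361. Scale by 14: x₀ = 1414.
General solution x = x₀ + 289t; reducing mod 289 gives x = 258 (and y = -1972).

258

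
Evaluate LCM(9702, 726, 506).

lcm(9702, 726) = 9702·726/gcd = 7043652/66 = 106722
lcm(106722, 506) = 106722·506/gcd = 54001332/22 = 2454606

2454606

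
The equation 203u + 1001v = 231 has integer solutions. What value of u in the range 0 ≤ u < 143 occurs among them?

Reduce mod 1001: 203u ≡ 231 (mod 1001). With g = gcd(203, 1001) = 7 dividing 231, divide through: 29u ≡ 33 (mod 143).
Since gcd(29, 143) = 1, u ≡ 33·(29)⁻¹ ≡ 11 (mod 143). Smallest non-negative: 11.

11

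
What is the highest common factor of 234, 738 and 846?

234 = 2 · 3² · 13; 738 = 2 · 3² · 41; 846 = 2 · 3² · 47
gcd takes min exponent of each prime: 2 · 3² = 18

18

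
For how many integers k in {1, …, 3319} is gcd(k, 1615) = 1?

Prime factors of 1615: 5, 17, 19. Count integers ≤ 3319 divisible by none of them.
By inclusion–exclusion: 3319 − ⌊3319/5⌋ − ⌊3319/17⌋ − ⌊3319/19⌋ + ⌊3319/85⌋ + ⌊3319/95⌋ + ⌊3319/323⌋ − ⌊3319/1615⌋ = 2368.

2368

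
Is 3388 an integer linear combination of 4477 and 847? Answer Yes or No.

Yes

By Bézout, 4477s − 847t = 3388 has integer solutions iff gcd(4477, 847) | 3388.
Euclid: 4477 = 5·847 + 242; 847 = 3·242 + 121; 242 = 2·121 + 0. gcd = 121; 3388 mod 121 = 0. Yes.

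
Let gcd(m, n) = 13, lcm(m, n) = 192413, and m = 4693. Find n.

533

m·n = gcd·lcm = 13·192413 = 2501369, so n = 2501369/4693 = 533.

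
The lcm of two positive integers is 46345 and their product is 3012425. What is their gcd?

From gcd × lcm = uv: gcd = 3012425 / 46345 = 65.

65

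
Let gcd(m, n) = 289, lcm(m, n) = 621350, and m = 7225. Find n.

24854

m·n = gcd·lcm = 289·621350 = 179570150, so n = 179570150/7225 = 24854.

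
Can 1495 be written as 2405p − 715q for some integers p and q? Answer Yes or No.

Yes

By Bézout, 2405p − 715q = 1495 has integer solutions iff gcd(2405, 715) | 1495.
Euclid: 2405 = 3·715 + 260; 715 = 2·260 + 195; 260 = 1·195 + 65; 195 = 3·65 + 0. gcd = 65; 1495 mod 65 = 0. Yes.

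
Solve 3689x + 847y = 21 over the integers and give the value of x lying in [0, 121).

107

Reduce mod 847: 3689x ≡ 21 (mod 847). With g = gcd(3689, 847) = 7 dividing 21, divide through: 527x ≡ 3 (mod 121).
Since gcd(527, 121) = 1, x ≡ 3·(527)⁻¹ ≡ 107 (mod 121). Smallest non-negative: 107.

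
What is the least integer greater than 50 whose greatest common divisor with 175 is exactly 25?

75

175 = 25·7. Any t with gcd(t, 175) = 25 is a multiple of 25, say 25s, with s coprime to 7.
Need s > 50/25, so s ≥ 3. First s ≥ 3 with gcd(s, 7) = 1 is s = 3. Thus t = 25·3 = 75.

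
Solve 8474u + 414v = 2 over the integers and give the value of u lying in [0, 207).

Reduce mod 414: 8474u ≡ 2 (mod 414). With g = gcd(8474, 414) = 2 dividing 2, divide through: 4237u ≡ 1 (mod 207).
Since gcd(4237, 207) = 1, u ≡ 1·(4237)⁻¹ ≡ 175 (mod 207). Smallest non-negative: 175.

175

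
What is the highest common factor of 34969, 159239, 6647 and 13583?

gcd(34969, 159239): 159239 = 4·34969 + 19363; 34969 = 1·19363 + 15606; 19363 = 1·15606 + 3757; 15606 = 4·3757 + 578; 3757 = 6·578 + 289; 578 = 2·289 + 0 → 289
gcd(289, 6647): 6647 = 23·289 + 0 → 289
gcd(289, 13583): 13583 = 47·289 + 0 → 289

289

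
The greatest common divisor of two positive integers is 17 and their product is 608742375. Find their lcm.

Since gcd(a,b)·lcm(a,b) = ab, lcm = 608742375/17 = 35808375.

35808375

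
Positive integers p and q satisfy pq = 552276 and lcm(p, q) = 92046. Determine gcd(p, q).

6

gcd·lcm = product, so gcd = 552276/92046 = 6.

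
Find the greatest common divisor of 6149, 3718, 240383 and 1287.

6149 = 11 · 13 · 43; 3718 = 2 · 11 · 13²; 240383 = 11 · 13 · 41²; 1287 = 3² · 11 · 13
gcd takes min exponent of each prime: 11 · 13 = 143

143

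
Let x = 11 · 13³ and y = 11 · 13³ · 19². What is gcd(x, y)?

min exponent per shared prime: 11 · 13³ = 24167

24167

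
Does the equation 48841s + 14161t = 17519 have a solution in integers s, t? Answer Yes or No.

gcd(48841, 14161): 48841 = 3·14161 + 6358; 14161 = 2·6358 + 1445; 6358 = 4·1445 + 578; 1445 = 2·578 + 289; 578 = 2·289 + 0 → 289
289 does not divide 17519, so a solution does not exist.

No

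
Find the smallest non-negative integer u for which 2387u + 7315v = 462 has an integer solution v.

Reduce mod 7315: 2387u ≡ 462 (mod 7315). With g = gcd(2387, 7315) = 77 dividing 462, divide through: 31u ≡ 6 (mod 95).
Since gcd(31, 95) = 1, u ≡ 6·(31)⁻¹ ≡ 86 (mod 95). Smallest non-negative: 86.

86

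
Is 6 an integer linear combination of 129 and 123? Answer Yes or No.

By Bézout, 129s + 123t = 6 has integer solutions iff gcd(129, 123) | 6.
Euclid: 129 = 1·123 + 6; 123 = 20·6 + 3; 6 = 2·3 + 0. gcd = 3; 6 mod 3 = 0. Yes.

Yes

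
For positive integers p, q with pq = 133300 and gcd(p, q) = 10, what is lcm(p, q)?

For any two positive integers, gcd × lcm equals their product. Hence lcm = 133300 / 10 = 13330.

13330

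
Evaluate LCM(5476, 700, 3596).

5476 = 2² · 37²; 700 = 2² · 5² · 7; 3596 = 2² · 29 · 31
lcm takes max exponent of each prime: 2² · 5² · 7 · 29 · 31 · 37² = 861511700

861511700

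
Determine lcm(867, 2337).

gcd first: 2337 = 2·867 + 603; 867 = 1·603 + 264; 603 = 2·264 + 75; 264 = 3·75 + 39; 75 = 1·39 + 36; 39 = 1·36 + 3; 36 = 12·3 + 0 → gcd = 3
lcm = 867·2337/gcd = 2026179/3 = 675393

675393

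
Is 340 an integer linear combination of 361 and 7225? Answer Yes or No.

Yes

gcd(361, 7225): 7225 = 20·361 + 5; 361 = 72·5 + 1; 5 = 5·1 + 0 → 1
1 divides 340, so a solution exists.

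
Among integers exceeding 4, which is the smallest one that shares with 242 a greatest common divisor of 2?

gcd(a, 242) = 2 forces 2 | a; write a = 2s. Then gcd(2s, 2·121) = 2·gcd(s, 121), so need gcd(s, 121) = 1.
2s > 4 gives s ≥ 3. The least s ≥ 3 coprime to 121 is 3, so a = 2·3 = 6.

6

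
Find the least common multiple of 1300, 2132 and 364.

1300 = 2² · 5² · 13; 2132 = 2² · 13 · 41; 364 = 2² · 7 · 13
lcm takes max exponent of each prime: 2² · 5² · 7 · 13 · 41 = 373100

373100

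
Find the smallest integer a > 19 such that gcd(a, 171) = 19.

38

gcd(a, 171) = 19 forces 19 | a; write a = 19s. Then gcd(19s, 19·9) = 19·gcd(s, 9), so need gcd(s, 9) = 1.
19s > 19 gives s ≥ 2. The least s ≥ 2 coprime to 9 is 2, so a = 19·2 = 38.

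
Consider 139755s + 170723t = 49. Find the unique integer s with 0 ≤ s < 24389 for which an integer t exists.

2354

Reduce mod 170723: 139755s ≡ 49 (mod 170723). With g = gcd(139755, 170723) = 7 dividing 49, divide through: 19965s ≡ 7 (mod 24389).
Since gcd(19965, 24389) = 1, s ≡ 7·(19965)⁻¹ ≡ 2354 (mod 24389). Smallest non-negative: 2354.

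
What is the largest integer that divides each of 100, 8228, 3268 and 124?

gcd(100, 8228): 8228 = 82·100 + 28; 100 = 3·28 + 16; 28 = 1·16 + 12; 16 = 1·12 + 4; 12 = 3·4 + 0 → 4
gcd(4, 3268): 3268 = 817·4 + 0 → 4
gcd(4, 124): 124 = 31·4 + 0 → 4

4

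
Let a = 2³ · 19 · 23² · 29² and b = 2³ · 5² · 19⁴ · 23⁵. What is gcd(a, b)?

80408

min exponent per shared prime: 2³ · 19 · 23² = 80408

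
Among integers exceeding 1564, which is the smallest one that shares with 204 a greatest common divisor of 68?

1700

Multiples of 68 above 1564: 68·24, 68·25, … . Need the cofactor coprime to 204/68 = 3.
Checking s = 24, 25, … the first with gcd(s, 3) = 1 is s = 25, giving 1700.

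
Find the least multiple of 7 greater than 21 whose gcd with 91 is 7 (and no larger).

28

gcd(m, 91) = 7 forces 7 | m; write m = 7s. Then gcd(7s, 7·13) = 7·gcd(s, 13), so need gcd(s, 13) = 1.
7s > 21 gives s ≥ 4. The least s ≥ 4 coprime to 13 is 4, so m = 7·4 = 28.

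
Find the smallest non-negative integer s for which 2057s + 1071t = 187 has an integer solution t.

Reduce mod 1071: 2057s ≡ 187 (mod 1071). With g = gcd(2057, 1071) = 17 dividing 187, divide through: 121s ≡ 11 (mod 63).
Since gcd(121, 63) = 1, s ≡ 11·(121)⁻¹ ≡ 23 (mod 63). Smallest non-negative: 23.

23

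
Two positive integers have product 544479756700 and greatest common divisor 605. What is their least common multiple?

Since gcd(u,v)·lcm(u,v) = uv, lcm = 544479756700/605 = 899966540.

899966540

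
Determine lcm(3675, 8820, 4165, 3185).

3675 = 3 · 5² · 7²; 8820 = 2² · 3² · 5 · 7²; 4165 = 5 · 7² · 17; 3185 = 5 · 7² · 13
lcm takes max exponent of each prime: 2² · 3² · 5² · 7² · 13 · 17 = 9746100

9746100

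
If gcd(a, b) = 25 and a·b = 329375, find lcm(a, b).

13175

For any two positive integers, gcd × lcm equals their product. Hence lcm = 329375 / 25 = 13175.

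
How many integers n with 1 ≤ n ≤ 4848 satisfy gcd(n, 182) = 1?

Prime factors of 182: 2, 7, 13. Count integers ≤ 4848 divisible by none of them.
By inclusion–exclusion: 4848 − ⌊4848/2⌋ − ⌊4848/7⌋ − ⌊4848/13⌋ + ⌊4848/14⌋ + ⌊4848/26⌋ + ⌊4848/91⌋ − ⌊4848/182⌋ = 1919.

1919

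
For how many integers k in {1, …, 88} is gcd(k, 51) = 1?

51 = 3·17. Inclusion–exclusion on these primes:
88 − ⌊88/3⌋ − ⌊88/17⌋ + ⌊88/51⌋ = 55

55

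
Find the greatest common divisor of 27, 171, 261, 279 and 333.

gcd(27, 171): 171 = 6·27 + 9; 27 = 3·9 + 0 → 9
gcd(9, 261): 261 = 29·9 + 0 → 9
gcd(9, 279): 279 = 31·9 + 0 → 9
gcd(9, 333): 333 = 37·9 + 0 → 9

9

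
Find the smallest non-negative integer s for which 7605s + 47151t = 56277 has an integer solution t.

Reduce mod 47151: 7605s ≡ 56277 (mod 47151). With g = gcd(7605, 47151) = 1521 dividing 56277, divide through: 5s ≡ 37 (mod 31).
Since gcd(5, 31) = 1, s ≡ 37·(5)⁻¹ ≡ 26 (mod 31). Smallest non-negative: 26.

26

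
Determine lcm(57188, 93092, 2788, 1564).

57188 = 2² · 17 · 29²; 93092 = 2² · 17 · 37²; 2788 = 2² · 17 · 41; 1564 = 2² · 17 · 23
lcm takes max exponent of each prime: 2² · 17 · 23 · 29² · 37² · 41 = 73827820796

73827820796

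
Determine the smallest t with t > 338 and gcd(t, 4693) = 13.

Multiples of 13 above 338: 13·27, 13·28, … . Need the cofactor coprime to 4693/13 = 361.
Checking s = 27, 28, … the first with gcd(s, 361) = 1 is s = 27, giving 351.

351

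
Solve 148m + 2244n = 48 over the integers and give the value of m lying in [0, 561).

531

Euclid: 2244 = 15·148 + 24; 148 = 6·24 + 4; 24 = 6·4 + 0 → gcd = 4; 48 = 4·12.
Back-substitution yields 148·(91) + 2244·(-6) = 4, so one solution is m = 91·12 = 1092, n = -6·12 = -72.
Solutions in m differ by 2244/4 = 561; the one in [0, 561) is 1092 mod 561 = 531.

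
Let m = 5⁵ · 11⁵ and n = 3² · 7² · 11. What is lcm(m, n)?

221948409375

max exponent per prime: 3² · 5⁵ · 7² · 11⁵ = 221948409375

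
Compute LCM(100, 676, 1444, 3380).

6100900

100 = 2² · 5²; 676 = 2² · 13²; 1444 = 2² · 19²; 3380 = 2² · 5 · 13²
lcm takes max exponent of each prime: 2² · 5² · 13² · 19² = 6100900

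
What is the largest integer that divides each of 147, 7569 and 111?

3

147 = 3 · 7²; 7569 = 3² · 29²; 111 = 3 · 37
gcd takes min exponent of each prime: 3 = 3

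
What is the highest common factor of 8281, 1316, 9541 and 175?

8281 = 7² · 13²; 1316 = 2² · 7 · 47; 9541 = 7 · 29 · 47; 175 = 5² · 7
gcd takes min exponent of each prime: 7 = 7

7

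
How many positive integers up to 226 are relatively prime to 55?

55 = 5·11. Inclusion–exclusion on these primes:
226 − ⌊226/5⌋ − ⌊226/11⌋ + ⌊226/55⌋ = 165

165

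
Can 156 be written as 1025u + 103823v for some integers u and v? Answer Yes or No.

Yes

By Bézout, 1025u + 103823v = 156 has integer solutions iff gcd(1025, 103823) | 156.
Euclid: 103823 = 101·1025 + 298; 1025 = 3·298 + 131; 298 = 2·131 + 36; 131 = 3·36 + 23; 36 = 1·23 + 13; 23 = 1·13 + 10; 13 = 1·10 + 3; 10 = 3·3 + 1; 3 = 3·1 + 0. gcd = 1; 156 mod 1 = 0. Yes.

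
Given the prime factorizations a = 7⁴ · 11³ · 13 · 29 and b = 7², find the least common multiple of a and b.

1204790587

max exponent per prime: 7⁴ · 11³ · 13 · 29 = 1204790587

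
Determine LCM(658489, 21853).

gcd first: 658489 = 30·21853 + 2899; 21853 = 7·2899 + 1560; 2899 = 1·1560 + 1339; 1560 = 1·1339 + 221; 1339 = 6·221 + 13; 221 = 17·13 + 0 → gcd = 13
lcm = 658489·21853/gcd = 14389960117/13 = 1106920009

1106920009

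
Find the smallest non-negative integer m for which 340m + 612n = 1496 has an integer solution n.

8

Reduce mod 612: 340m ≡ 1496 (mod 612). With g = gcd(340, 612) = 68 dividing 1496, divide through: 5m ≡ 22 (mod 9).
Since gcd(5, 9) = 1, m ≡ 22·(5)⁻¹ ≡ 8 (mod 9). Smallest non-negative: 8.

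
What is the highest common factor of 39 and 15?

Euclid: 39 = 2·15 + 9; 15 = 1·9 + 6; 9 = 1·6 + 3; 6 = 2·3 + 0. Last nonzero remainder: 3.

3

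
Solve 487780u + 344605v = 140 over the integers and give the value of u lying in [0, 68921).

Reduce mod 344605: 487780u ≡ 140 (mod 344605). With g = gcd(487780, 344605) = 5 dividing 140, divide through: 97556u ≡ 28 (mod 68921).
Since gcd(97556, 68921) = 1, u ≡ 28·(97556)⁻¹ ≡ 27708 (mod 68921). Smallest non-negative: 27708.

27708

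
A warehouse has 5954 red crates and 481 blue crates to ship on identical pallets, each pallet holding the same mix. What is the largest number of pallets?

13

5954 = 2 · 13 · 229
481 = 13 · 37
Common: 13 = 13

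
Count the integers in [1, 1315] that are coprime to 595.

595 = 5·7·17. Inclusion–exclusion on these primes:
1315 − ⌊1315/5⌋ − ⌊1315/7⌋ − ⌊1315/17⌋ + ⌊1315/35⌋ + ⌊1315/85⌋ + ⌊1315/119⌋ − ⌊1315/595⌋ = 849

849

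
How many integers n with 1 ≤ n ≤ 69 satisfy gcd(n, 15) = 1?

15 = 3·5. Inclusion–exclusion on these primes:
69 − ⌊69/3⌋ − ⌊69/5⌋ + ⌊69/15⌋ = 37

37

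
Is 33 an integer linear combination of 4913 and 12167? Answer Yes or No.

Yes

By Bézout, 4913u + 12167v = 33 has integer solutions iff gcd(4913, 12167) | 33.
Euclid: 12167 = 2·4913 + 2341; 4913 = 2·2341 + 231; 2341 = 10·231 + 31; 231 = 7·31 + 14; 31 = 2·14 + 3; 14 = 4·3 + 2; 3 = 1·2 + 1; 2 = 2·1 + 0. gcd = 1; 33 mod 1 = 0. Yes.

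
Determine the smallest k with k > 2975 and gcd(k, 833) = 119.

3094

gcd(k, 833) = 119 forces 119 | k; write k = 119s. Then gcd(119s, 119·7) = 119·gcd(s, 7), so need gcd(s, 7) = 1.
119s > 2975 gives s ≥ 26. The least s ≥ 26 coprime to 7 is 26, so k = 119·26 = 3094.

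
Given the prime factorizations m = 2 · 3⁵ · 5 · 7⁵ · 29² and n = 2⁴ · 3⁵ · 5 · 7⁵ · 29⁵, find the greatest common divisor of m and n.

34347289410

min exponent per shared prime: 2 · 3⁵ · 5 · 7⁵ · 29² = 34347289410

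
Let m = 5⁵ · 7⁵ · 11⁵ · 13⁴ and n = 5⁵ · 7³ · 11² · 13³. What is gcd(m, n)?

min exponent per shared prime: 5⁵ · 7³ · 11² · 13³ = 284944034375

284944034375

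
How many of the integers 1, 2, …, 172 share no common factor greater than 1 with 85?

130

85 = 5·17. Inclusion–exclusion on these primes:
172 − ⌊172/5⌋ − ⌊172/17⌋ + ⌊172/85⌋ = 130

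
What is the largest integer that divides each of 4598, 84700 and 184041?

gcd(4598, 84700): 84700 = 18·4598 + 1936; 4598 = 2·1936 + 726; 1936 = 2·726 + 484; 726 = 1·484 + 242; 484 = 2·242 + 0 → 242
gcd(242, 184041): 184041 = 760·242 + 121; 242 = 2·121 + 0 → 121

121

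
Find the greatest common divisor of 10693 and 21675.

Euclid: 21675 = 2·10693 + 289; 10693 = 37·289 + 0. Last nonzero remainder: 289.

289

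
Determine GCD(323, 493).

Euclid: 493 = 1·323 + 170; 323 = 1·170 + 153; 170 = 1·153 + 17; 153 = 9·17 + 0. Last nonzero remainder: 17.

17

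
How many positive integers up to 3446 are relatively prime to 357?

Prime factors of 357: 3, 7, 17. Count integers ≤ 3446 divisible by none of them.
By inclusion–exclusion: 3446 − ⌊3446/3⌋ − ⌊3446/7⌋ − ⌊3446/17⌋ + ⌊3446/21⌋ + ⌊3446/51⌋ + ⌊3446/119⌋ − ⌊3446/357⌋ = 1854.

1854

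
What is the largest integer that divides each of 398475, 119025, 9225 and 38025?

225

gcd(398475, 119025): 398475 = 3·119025 + 41400; 119025 = 2·41400 + 36225; 41400 = 1·36225 + 5175; 36225 = 7·5175 + 0 → 5175
gcd(5175, 9225): 9225 = 1·5175 + 4050; 5175 = 1·4050 + 1125; 4050 = 3·1125 + 675; 1125 = 1·675 + 450; 675 = 1·450 + 225; 450 = 2·225 + 0 → 225
gcd(225, 38025): 38025 = 169·225 + 0 → 225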